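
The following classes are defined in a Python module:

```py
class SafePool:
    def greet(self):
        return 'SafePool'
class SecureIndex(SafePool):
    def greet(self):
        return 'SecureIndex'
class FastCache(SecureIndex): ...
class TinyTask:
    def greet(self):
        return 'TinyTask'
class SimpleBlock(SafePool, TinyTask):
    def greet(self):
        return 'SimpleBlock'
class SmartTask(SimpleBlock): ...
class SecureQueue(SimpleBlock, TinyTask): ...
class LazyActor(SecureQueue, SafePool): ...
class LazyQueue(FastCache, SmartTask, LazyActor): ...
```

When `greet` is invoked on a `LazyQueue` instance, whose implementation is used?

SecureIndex

L[LazyQueue] = LazyQueue + merge(L[FastCache], L[SmartTask], L[LazyActor], [FastCache SmartTask LazyActor])
  take FastCache:  [FastCache SecureIndex SafePool object] + [SmartTask SimpleBlock SafePool TinyTask object] + [LazyActor SecureQueue SimpleBlock SafePool TinyTask object] + [FastCache SmartTask LazyActor]
  take SecureIndex:  [SecureIndex SafePool object] + [SmartTask SimpleBlock SafePool TinyTask object] + [LazyActor SecureQueue SimpleBlock SafePool TinyTask object] + [SmartTask LazyActor]
  take SmartTask:  [SafePool object] + [SmartTask SimpleBlock SafePool TinyTask object] + [LazyActor SecureQueue SimpleBlock SafePool TinyTask object] + [SmartTask LazyActor]
  take LazyActor:  [SafePool object] + [SimpleBlock SafePool TinyTask object] + [LazyActor SecureQueue SimpleBlock SafePool TinyTask object] + [LazyActor]
  take SecureQueue:  [SafePool object] + [SimpleBlock SafePool TinyTask object] + [SecureQueue SimpleBlock SafePool TinyTask object]
  take SimpleBlock:  [SafePool object] + [SimpleBlock SafePool TinyTask object] + [SimpleBlock SafePool TinyTask object]
  take SafePool:  [SafePool object] + [SafePool TinyTask object] + [SafePool TinyTask object]
  take TinyTask:  [object] + [TinyTask object] + [TinyTask object]
  take object:  [object] + [object] + [object]
MRO: LazyQueue FastCache SecureIndex SmartTask LazyActor SecureQueue SimpleBlock SafePool TinyTask object
greet is defined in: SafePool, SecureIndex, SimpleBlock, TinyTask. First along the MRO is SecureIndex.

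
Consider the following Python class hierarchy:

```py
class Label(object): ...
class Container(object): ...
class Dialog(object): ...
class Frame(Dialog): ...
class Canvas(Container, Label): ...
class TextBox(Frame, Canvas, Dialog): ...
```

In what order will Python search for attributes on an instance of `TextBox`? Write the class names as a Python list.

[TextBox, Frame, Canvas, Dialog, Container, Label, object]

L[TextBox] = TextBox + merge(L[Frame], L[Canvas], L[Dialog], [Frame Canvas Dialog])
  take Frame:  [Frame Dialog object] + [Canvas Container Label object] + [Dialog object] + [Frame Canvas Dialog]
  take Canvas:  [Dialog object] + [Canvas Container Label object] + [Dialog object] + [Canvas Dialog]
  take Dialog:  [Dialog object] + [Container Label object] + [Dialog object] + [Dialog]
  take Container:  [object] + [Container Label object] + [object]
  take Label:  [object] + [Label object] + [object]
  take object:  [object] + [object] + [object]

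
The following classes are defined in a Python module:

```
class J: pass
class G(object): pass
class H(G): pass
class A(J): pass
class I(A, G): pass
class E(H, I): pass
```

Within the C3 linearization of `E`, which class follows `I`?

A

L[E] = E + merge(L[H], L[I], [H I])
  take H:  [H G object] + [I A J G object] + [H I]
  take I:  [G object] + [I A J G object] + [I]
  take A:  [G object] + [A J G object]
  take J:  [G object] + [J G object]
  take G:  [G object] + [G object]
  take object:  [object] + [object]
MRO: E H I A J G object
I is at position 2; next is A.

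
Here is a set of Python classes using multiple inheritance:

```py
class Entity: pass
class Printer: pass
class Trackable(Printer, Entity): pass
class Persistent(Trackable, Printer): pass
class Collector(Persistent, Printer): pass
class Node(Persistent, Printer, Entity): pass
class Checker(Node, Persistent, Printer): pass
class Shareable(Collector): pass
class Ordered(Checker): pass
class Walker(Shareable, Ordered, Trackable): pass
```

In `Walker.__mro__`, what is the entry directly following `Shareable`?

Collector

L[Walker] = Walker + merge(L[Shareable], L[Ordered], L[Trackable], [Shareable Ordered Trackable])
  take Shareable:  [Shareable Collector Persistent Trackable Printer Entity object] + [Ordered Checker Node Persistent Trackable Printer Entity object] + [Trackable Printer Entity object] + [Shareable Ordered Trackable]
  take Collector:  [Collector Persistent Trackable Printer Entity object] + [Ordered Checker Node Persistent Trackable Printer Entity object] + [Trackable Printer Entity object] + [Ordered Trackable]
  take Ordered:  [Persistent Trackable Printer Entity object] + [Ordered Checker Node Persistent Trackable Printer Entity object] + [Trackable Printer Entity object] + [Ordered Trackable]
  take Checker:  [Persistent Trackable Printer Entity object] + [Checker Node Persistent Trackable Printer Entity object] + [Trackable Printer Entity object] + [Trackable]
  take Node:  [Persistent Trackable Printer Entity object] + [Node Persistent Trackable Printer Entity object] + [Trackable Printer Entity object] + [Trackable]
  take Persistent:  [Persistent Trackable Printer Entity object] + [Persistent Trackable Printer Entity object] + [Trackable Printer Entity object] + [Trackable]
  take Trackable:  [Trackable Printer Entity object] + [Trackable Printer Entity object] + [Trackable Printer Entity object] + [Trackable]
  take Printer:  [Printer Entity object] + [Printer Entity object] + [Printer Entity object]
  take Entity:  [Entity object] + [Entity object] + [Entity object]
  take object:  [object] + [object] + [object]
MRO: Walker Shareable Collector Ordered Checker Node Persistent Trackable Printer Entity object
Shareable is at position 1; next is Collector.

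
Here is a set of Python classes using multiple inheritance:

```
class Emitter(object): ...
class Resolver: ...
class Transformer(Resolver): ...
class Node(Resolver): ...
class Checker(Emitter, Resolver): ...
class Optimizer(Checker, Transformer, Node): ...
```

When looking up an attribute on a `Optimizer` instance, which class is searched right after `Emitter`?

Transformer

L[Optimizer] = Optimizer + merge(L[Checker], L[Transformer], L[Node], [Checker Transformer Node])
  take Checker:  [Checker Emitter Resolver object] + [Transformer Resolver object] + [Node Resolver object] + [Checker Transformer Node]
  take Emitter:  [Emitter Resolver object] + [Transformer Resolver object] + [Node Resolver object] + [Transformer Node]
  take Transformer:  [Resolver object] + [Transformer Resolver object] + [Node Resolver object] + [Transformer Node]
  take Node:  [Resolver object] + [Resolver object] + [Node Resolver object] + [Node]
  take Resolver:  [Resolver object] + [Resolver object] + [Resolver object]
  take object:  [object] + [object] + [object]
MRO: Optimizer Checker Emitter Transformer Node Resolver object
Emitter is at position 2; next is Transformer.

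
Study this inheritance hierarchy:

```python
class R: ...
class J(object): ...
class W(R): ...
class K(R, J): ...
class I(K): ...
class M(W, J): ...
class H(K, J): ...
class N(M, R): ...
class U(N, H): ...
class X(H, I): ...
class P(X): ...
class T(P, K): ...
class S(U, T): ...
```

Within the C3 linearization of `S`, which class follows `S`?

L[S] = S + merge(L[U], L[T], [U T])
  take U:  [U N M W H K R J object] + [T P X H I K R J object] + [U T]
  take N:  [N M W H K R J object] + [T P X H I K R J object] + [T]
  take M:  [M W H K R J object] + [T P X H I K R J object] + [T]
  take W:  [W H K R J object] + [T P X H I K R J object] + [T]
  take T:  [H K R J object] + [T P X H I K R J object] + [T]
  take P:  [H K R J object] + [P X H I K R J object]
  take X:  [H K R J object] + [X H I K R J object]
  take H:  [H K R J object] + [H I K R J object]
  take I:  [K R J object] + [I K R J object]
  take K:  [K R J object] + [K R J object]
  take R:  [R J object] + [R J object]
  take J:  [J object] + [J object]
  take object:  [object] + [object]
MRO: S U N M W T P X H I K R J object
S is at position 0; next is U.

U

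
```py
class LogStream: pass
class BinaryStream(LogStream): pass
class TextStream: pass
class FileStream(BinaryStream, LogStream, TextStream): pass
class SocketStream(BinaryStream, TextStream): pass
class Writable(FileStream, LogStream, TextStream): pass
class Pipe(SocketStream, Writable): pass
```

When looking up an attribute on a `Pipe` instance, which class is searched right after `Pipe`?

L[Pipe] = Pipe + merge(L[SocketStream], L[Writable], [SocketStream Writable])
  take SocketStream:  [SocketStream BinaryStream LogStream TextStream object] + [Writable FileStream BinaryStream LogStream TextStream object] + [SocketStream Writable]
  take Writable:  [BinaryStream LogStream TextStream object] + [Writable FileStream BinaryStream LogStream TextStream object] + [Writable]
  take FileStream:  [BinaryStream LogStream TextStream object] + [FileStream BinaryStream LogStream TextStream object]
  take BinaryStream:  [BinaryStream LogStream TextStream object] + [BinaryStream LogStream TextStream object]
  take LogStream:  [LogStream TextStream object] + [LogStream TextStream object]
  take TextStream:  [TextStream object] + [TextStream object]
  take object:  [object] + [object]
MRO: Pipe SocketStream Writable FileStream BinaryStream LogStream TextStream object
Pipe is at position 0; next is SocketStream.

SocketStream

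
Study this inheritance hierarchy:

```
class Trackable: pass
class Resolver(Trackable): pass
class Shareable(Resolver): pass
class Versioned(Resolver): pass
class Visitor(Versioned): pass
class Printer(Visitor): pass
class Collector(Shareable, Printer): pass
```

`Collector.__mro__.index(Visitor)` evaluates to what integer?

L[Collector] = Collector + merge(L[Shareable], L[Printer], [Shareable Printer])
  take Shareable:  [Shareable Resolver Trackable object] + [Printer Visitor Versioned Resolver Trackable object] + [Shareable Printer]
  take Printer:  [Resolver Trackable object] + [Printer Visitor Versioned Resolver Trackable object] + [Printer]
  take Visitor:  [Resolver Trackable object] + [Visitor Versioned Resolver Trackable object]
  take Versioned:  [Resolver Trackable object] + [Versioned Resolver Trackable object]
  take Resolver:  [Resolver Trackable object] + [Resolver Trackable object]
  take Trackable:  [Trackable object] + [Trackable object]
  take object:  [object] + [object]
MRO: Collector Shareable Printer Visitor Versioned Resolver Trackable object
Visitor sits at index 3.

3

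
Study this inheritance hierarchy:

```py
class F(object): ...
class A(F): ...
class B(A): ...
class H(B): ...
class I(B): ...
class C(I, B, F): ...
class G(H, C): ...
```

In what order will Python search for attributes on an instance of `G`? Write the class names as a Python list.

L[G] = G + merge(L[H], L[C], [H C])
  take H:  [H B A F object] + [C I B A F object] + [H C]
  take C:  [B A F object] + [C I B A F object] + [C]
  take I:  [B A F object] + [I B A F object]
  take B:  [B A F object] + [B A F object]
  take A:  [A F object] + [A F object]
  take F:  [F object] + [F object]
  take object:  [object] + [object]

[G, H, C, I, B, A, F, object]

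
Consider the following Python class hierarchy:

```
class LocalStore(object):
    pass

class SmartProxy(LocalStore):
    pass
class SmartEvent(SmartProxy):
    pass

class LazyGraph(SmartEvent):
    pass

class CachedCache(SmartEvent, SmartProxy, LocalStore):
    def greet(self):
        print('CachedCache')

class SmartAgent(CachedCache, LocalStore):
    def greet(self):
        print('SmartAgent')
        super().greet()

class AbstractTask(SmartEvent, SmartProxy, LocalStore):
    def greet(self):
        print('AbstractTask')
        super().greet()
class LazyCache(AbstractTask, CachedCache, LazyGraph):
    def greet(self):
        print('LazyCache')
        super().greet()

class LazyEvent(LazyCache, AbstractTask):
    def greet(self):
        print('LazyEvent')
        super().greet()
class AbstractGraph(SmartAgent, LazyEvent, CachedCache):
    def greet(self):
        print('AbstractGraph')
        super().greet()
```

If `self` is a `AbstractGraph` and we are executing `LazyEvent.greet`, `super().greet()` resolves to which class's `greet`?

LazyCache

L[AbstractGraph] = AbstractGraph + merge(L[SmartAgent], L[LazyEvent], L[CachedCache], [SmartAgent LazyEvent CachedCache])
  take SmartAgent:  [SmartAgent CachedCache SmartEvent SmartProxy LocalStore object] + [LazyEvent LazyCache AbstractTask CachedCache LazyGraph SmartEvent SmartProxy LocalStore object] + [CachedCache SmartEvent SmartProxy LocalStore object] + [SmartAgent LazyEvent CachedCache]
  take LazyEvent:  [CachedCache SmartEvent SmartProxy LocalStore object] + [LazyEvent LazyCache AbstractTask CachedCache LazyGraph SmartEvent SmartProxy LocalStore object] + [CachedCache SmartEvent SmartProxy LocalStore object] + [LazyEvent CachedCache]
  take LazyCache:  [CachedCache SmartEvent SmartProxy LocalStore object] + [LazyCache AbstractTask CachedCache LazyGraph SmartEvent SmartProxy LocalStore object] + [CachedCache SmartEvent SmartProxy LocalStore object] + [CachedCache]
  take AbstractTask:  [CachedCache SmartEvent SmartProxy LocalStore object] + [AbstractTask CachedCache LazyGraph SmartEvent SmartProxy LocalStore object] + [CachedCache SmartEvent SmartProxy LocalStore object] + [CachedCache]
  take CachedCache:  [CachedCache SmartEvent SmartProxy LocalStore object] + [CachedCache LazyGraph SmartEvent SmartProxy LocalStore object] + [CachedCache SmartEvent SmartProxy LocalStore object] + [CachedCache]
  take LazyGraph:  [SmartEvent SmartProxy LocalStore object] + [LazyGraph SmartEvent SmartProxy LocalStore object] + [SmartEvent SmartProxy LocalStore object]
  take SmartEvent:  [SmartEvent SmartProxy LocalStore object] + [SmartEvent SmartProxy LocalStore object] + [SmartEvent SmartProxy LocalStore object]
  take SmartProxy:  [SmartProxy LocalStore object] + [SmartProxy LocalStore object] + [SmartProxy LocalStore object]
  take LocalStore:  [LocalStore object] + [LocalStore object] + [LocalStore object]
  take object:  [object] + [object] + [object]
MRO: AbstractGraph SmartAgent LazyEvent LazyCache AbstractTask CachedCache LazyGraph SmartEvent SmartProxy LocalStore object
super() in LazyEvent.greet on a AbstractGraph instance goes to the class after LazyEvent in AbstractGraph's MRO: LazyCache.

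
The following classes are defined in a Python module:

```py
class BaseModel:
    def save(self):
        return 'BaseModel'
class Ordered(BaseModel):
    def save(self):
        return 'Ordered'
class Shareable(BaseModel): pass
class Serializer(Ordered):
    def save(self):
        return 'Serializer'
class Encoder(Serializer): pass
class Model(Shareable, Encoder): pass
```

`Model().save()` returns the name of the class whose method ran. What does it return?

L[Model] = Model + merge(L[Shareable], L[Encoder], [Shareable Encoder])
  take Shareable:  [Shareable BaseModel object] + [Encoder Serializer Ordered BaseModel object] + [Shareable Encoder]
  take Encoder:  [BaseModel object] + [Encoder Serializer Ordered BaseModel object] + [Encoder]
  take Serializer:  [BaseModel object] + [Serializer Ordered BaseModel object]
  take Ordered:  [BaseModel object] + [Ordered BaseModel object]
  take BaseModel:  [BaseModel object] + [BaseModel object]
  take object:  [object] + [object]
MRO: Model Shareable Encoder Serializer Ordered BaseModel object
save is defined in: BaseModel, Ordered, Serializer. First along the MRO is Serializer.

Serializer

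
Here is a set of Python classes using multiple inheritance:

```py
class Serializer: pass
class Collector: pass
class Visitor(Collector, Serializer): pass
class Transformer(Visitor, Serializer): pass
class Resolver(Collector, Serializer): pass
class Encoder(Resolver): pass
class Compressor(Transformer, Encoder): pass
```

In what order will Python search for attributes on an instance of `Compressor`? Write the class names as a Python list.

[Compressor, Transformer, Visitor, Encoder, Resolver, Collector, Serializer, object]

L[Compressor] = Compressor + merge(L[Transformer], L[Encoder], [Transformer Encoder])
  take Transformer:  [Transformer Visitor Collector Serializer object] + [Encoder Resolver Collector Serializer object] + [Transformer Encoder]
  take Visitor:  [Visitor Collector Serializer object] + [Encoder Resolver Collector Serializer object] + [Encoder]
  take Encoder:  [Collector Serializer object] + [Encoder Resolver Collector Serializer object] + [Encoder]
  take Resolver:  [Collector Serializer object] + [Resolver Collector Serializer object]
  take Collector:  [Collector Serializer object] + [Collector Serializer object]
  take Serializer:  [Serializer object] + [Serializer object]
  take object:  [object] + [object]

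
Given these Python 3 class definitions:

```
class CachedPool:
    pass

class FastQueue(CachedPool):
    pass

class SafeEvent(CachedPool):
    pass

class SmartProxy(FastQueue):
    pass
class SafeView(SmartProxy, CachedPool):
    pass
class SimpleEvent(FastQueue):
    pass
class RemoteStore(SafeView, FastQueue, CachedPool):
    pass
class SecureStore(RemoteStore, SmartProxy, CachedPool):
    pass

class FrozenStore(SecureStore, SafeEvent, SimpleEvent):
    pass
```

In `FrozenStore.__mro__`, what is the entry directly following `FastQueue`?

CachedPool

L[FrozenStore] = FrozenStore + merge(L[SecureStore], L[SafeEvent], L[SimpleEvent], [SecureStore SafeEvent SimpleEvent])
  take SecureStore:  [SecureStore RemoteStore SafeView SmartProxy FastQueue CachedPool object] + [SafeEvent CachedPool object] + [SimpleEvent FastQueue CachedPool object] + [SecureStore SafeEvent SimpleEvent]
  take RemoteStore:  [RemoteStore SafeView SmartProxy FastQueue CachedPool object] + [SafeEvent CachedPool object] + [SimpleEvent FastQueue CachedPool object] + [SafeEvent SimpleEvent]
  take SafeView:  [SafeView SmartProxy FastQueue CachedPool object] + [SafeEvent CachedPool object] + [SimpleEvent FastQueue CachedPool object] + [SafeEvent SimpleEvent]
  take SmartProxy:  [SmartProxy FastQueue CachedPool object] + [SafeEvent CachedPool object] + [SimpleEvent FastQueue CachedPool object] + [SafeEvent SimpleEvent]
  take SafeEvent:  [FastQueue CachedPool object] + [SafeEvent CachedPool object] + [SimpleEvent FastQueue CachedPool object] + [SafeEvent SimpleEvent]
  take SimpleEvent:  [FastQueue CachedPool object] + [CachedPool object] + [SimpleEvent FastQueue CachedPool object] + [SimpleEvent]
  take FastQueue:  [FastQueue CachedPool object] + [CachedPool object] + [FastQueue CachedPool object]
  take CachedPool:  [CachedPool object] + [CachedPool object] + [CachedPool object]
  take object:  [object] + [object] + [object]
MRO: FrozenStore SecureStore RemoteStore SafeView SmartProxy SafeEvent SimpleEvent FastQueue CachedPool object
FastQueue is at position 7; next is CachedPool.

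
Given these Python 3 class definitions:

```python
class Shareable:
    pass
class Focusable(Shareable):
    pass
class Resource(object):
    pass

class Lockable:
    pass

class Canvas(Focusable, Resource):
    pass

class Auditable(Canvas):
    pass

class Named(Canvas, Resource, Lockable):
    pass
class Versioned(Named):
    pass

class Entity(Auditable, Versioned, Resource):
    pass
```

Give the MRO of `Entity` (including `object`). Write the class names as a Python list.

L[Entity] = Entity + merge(L[Auditable], L[Versioned], L[Resource], [Auditable Versioned Resource])
  take Auditable:  [Auditable Canvas Focusable Shareable Resource object] + [Versioned Named Canvas Focusable Shareable Resource Lockable object] + [Resource object] + [Auditable Versioned Resource]
  take Versioned:  [Canvas Focusable Shareable Resource object] + [Versioned Named Canvas Focusable Shareable Resource Lockable object] + [Resource object] + [Versioned Resource]
  take Named:  [Canvas Focusable Shareable Resource object] + [Named Canvas Focusable Shareable Resource Lockable object] + [Resource object] + [Resource]
  take Canvas:  [Canvas Focusable Shareable Resource object] + [Canvas Focusable Shareable Resource Lockable object] + [Resource object] + [Resource]
  take Focusable:  [Focusable Shareable Resource object] + [Focusable Shareable Resource Lockable object] + [Resource object] + [Resource]
  take Shareable:  [Shareable Resource object] + [Shareable Resource Lockable object] + [Resource object] + [Resource]
  take Resource:  [Resource object] + [Resource Lockable object] + [Resource object] + [Resource]
  take Lockable:  [object] + [Lockable object] + [object]
  take object:  [object] + [object] + [object]

[Entity, Auditable, Versioned, Named, Canvas, Focusable, Shareable, Resource, Lockable, object]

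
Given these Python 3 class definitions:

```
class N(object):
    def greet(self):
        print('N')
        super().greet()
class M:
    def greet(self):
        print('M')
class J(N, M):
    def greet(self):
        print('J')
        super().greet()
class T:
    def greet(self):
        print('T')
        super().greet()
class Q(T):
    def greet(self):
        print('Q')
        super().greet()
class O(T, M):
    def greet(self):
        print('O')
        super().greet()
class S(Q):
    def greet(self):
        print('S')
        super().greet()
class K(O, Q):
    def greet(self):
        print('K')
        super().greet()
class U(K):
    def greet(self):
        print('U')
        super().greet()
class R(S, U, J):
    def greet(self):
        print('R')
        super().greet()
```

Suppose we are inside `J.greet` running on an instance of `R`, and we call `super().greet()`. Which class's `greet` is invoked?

L[R] = R + merge(L[S], L[U], L[J], [S U J])
  take S:  [S Q T object] + [U K O Q T M object] + [J N M object] + [S U J]
  take U:  [Q T object] + [U K O Q T M object] + [J N M object] + [U J]
  take K:  [Q T object] + [K O Q T M object] + [J N M object] + [J]
  take O:  [Q T object] + [O Q T M object] + [J N M object] + [J]
  take Q:  [Q T object] + [Q T M object] + [J N M object] + [J]
  take T:  [T object] + [T M object] + [J N M object] + [J]
  take J:  [object] + [M object] + [J N M object] + [J]
  take N:  [object] + [M object] + [N M object]
  take M:  [object] + [M object] + [M object]
  take object:  [object] + [object] + [object]
MRO: R S U K O Q T J N M object
super() in J.greet on a R instance goes to the class after J in R's MRO: N.

N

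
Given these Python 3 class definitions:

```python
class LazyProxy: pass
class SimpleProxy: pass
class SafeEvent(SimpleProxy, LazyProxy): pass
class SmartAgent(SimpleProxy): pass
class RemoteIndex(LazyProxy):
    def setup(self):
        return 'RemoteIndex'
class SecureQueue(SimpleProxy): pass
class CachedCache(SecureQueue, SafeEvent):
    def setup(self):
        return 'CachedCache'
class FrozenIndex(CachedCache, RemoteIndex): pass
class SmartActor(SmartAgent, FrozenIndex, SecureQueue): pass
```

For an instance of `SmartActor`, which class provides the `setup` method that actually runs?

CachedCache

L[SmartActor] = SmartActor + merge(L[SmartAgent], L[FrozenIndex], L[SecureQueue], [SmartAgent FrozenIndex SecureQueue])
  take SmartAgent:  [SmartAgent SimpleProxy object] + [FrozenIndex CachedCache SecureQueue SafeEvent SimpleProxy RemoteIndex LazyProxy object] + [SecureQueue SimpleProxy object] + [SmartAgent FrozenIndex SecureQueue]
  take FrozenIndex:  [SimpleProxy object] + [FrozenIndex CachedCache SecureQueue SafeEvent SimpleProxy RemoteIndex LazyProxy object] + [SecureQueue SimpleProxy object] + [FrozenIndex SecureQueue]
  take CachedCache:  [SimpleProxy object] + [CachedCache SecureQueue SafeEvent SimpleProxy RemoteIndex LazyProxy object] + [SecureQueue SimpleProxy object] + [SecureQueue]
  take SecureQueue:  [SimpleProxy object] + [SecureQueue SafeEvent SimpleProxy RemoteIndex LazyProxy object] + [SecureQueue SimpleProxy object] + [SecureQueue]
  take SafeEvent:  [SimpleProxy object] + [SafeEvent SimpleProxy RemoteIndex LazyProxy object] + [SimpleProxy object]
  take SimpleProxy:  [SimpleProxy object] + [SimpleProxy RemoteIndex LazyProxy object] + [SimpleProxy object]
  take RemoteIndex:  [object] + [RemoteIndex LazyProxy object] + [object]
  take LazyProxy:  [object] + [LazyProxy object] + [object]
  take object:  [object] + [object] + [object]
MRO: SmartActor SmartAgent FrozenIndex CachedCache SecureQueue SafeEvent SimpleProxy RemoteIndex LazyProxy object
setup is defined in: CachedCache, RemoteIndex. First along the MRO is CachedCache.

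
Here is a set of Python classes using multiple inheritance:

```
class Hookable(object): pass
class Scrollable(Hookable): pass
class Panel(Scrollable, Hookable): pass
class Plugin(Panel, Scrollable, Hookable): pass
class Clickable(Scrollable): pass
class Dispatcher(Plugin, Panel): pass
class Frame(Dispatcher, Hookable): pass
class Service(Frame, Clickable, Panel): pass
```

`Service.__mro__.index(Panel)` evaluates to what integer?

L[Service] = Service + merge(L[Frame], L[Clickable], L[Panel], [Frame Clickable Panel])
  take Frame:  [Frame Dispatcher Plugin Panel Scrollable Hookable object] + [Clickable Scrollable Hookable object] + [Panel Scrollable Hookable object] + [Frame Clickable Panel]
  take Dispatcher:  [Dispatcher Plugin Panel Scrollable Hookable object] + [Clickable Scrollable Hookable object] + [Panel Scrollable Hookable object] + [Clickable Panel]
  take Plugin:  [Plugin Panel Scrollable Hookable object] + [Clickable Scrollable Hookable object] + [Panel Scrollable Hookable object] + [Clickable Panel]
  take Clickable:  [Panel Scrollable Hookable object] + [Clickable Scrollable Hookable object] + [Panel Scrollable Hookable object] + [Clickable Panel]
  take Panel:  [Panel Scrollable Hookable object] + [Scrollable Hookable object] + [Panel Scrollable Hookable object] + [Panel]
  take Scrollable:  [Scrollable Hookable object] + [Scrollable Hookable object] + [Scrollable Hookable object]
  take Hookable:  [Hookable object] + [Hookable object] + [Hookable object]
  take object:  [object] + [object] + [object]
MRO: Service Frame Dispatcher Plugin Clickable Panel Scrollable Hookable object
Panel sits at index 5.

5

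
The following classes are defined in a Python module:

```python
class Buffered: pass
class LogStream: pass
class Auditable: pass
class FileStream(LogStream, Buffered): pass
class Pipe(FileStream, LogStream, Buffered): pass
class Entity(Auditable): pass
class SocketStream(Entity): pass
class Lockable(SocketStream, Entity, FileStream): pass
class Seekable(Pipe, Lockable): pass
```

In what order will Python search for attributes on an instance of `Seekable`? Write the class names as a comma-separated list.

L[Seekable] = Seekable + merge(L[Pipe], L[Lockable], [Pipe Lockable])
  take Pipe:  [Pipe FileStream LogStream Buffered object] + [Lockable SocketStream Entity Auditable FileStream LogStream Buffered object] + [Pipe Lockable]
  take Lockable:  [FileStream LogStream Buffered object] + [Lockable SocketStream Entity Auditable FileStream LogStream Buffered object] + [Lockable]
  take SocketStream:  [FileStream LogStream Buffered object] + [SocketStream Entity Auditable FileStream LogStream Buffered object]
  take Entity:  [FileStream LogStream Buffered object] + [Entity Auditable FileStream LogStream Buffered object]
  take Auditable:  [FileStream LogStream Buffered object] + [Auditable FileStream LogStream Buffered object]
  take FileStream:  [FileStream LogStream Buffered object] + [FileStream LogStream Buffered object]
  take LogStream:  [LogStream Buffered object] + [LogStream Buffered object]
  take Buffered:  [Buffered object] + [Buffered object]
  take object:  [object] + [object]

Seekable, Pipe, Lockable, SocketStream, Entity, Auditable, FileStream, LogStream, Buffered, object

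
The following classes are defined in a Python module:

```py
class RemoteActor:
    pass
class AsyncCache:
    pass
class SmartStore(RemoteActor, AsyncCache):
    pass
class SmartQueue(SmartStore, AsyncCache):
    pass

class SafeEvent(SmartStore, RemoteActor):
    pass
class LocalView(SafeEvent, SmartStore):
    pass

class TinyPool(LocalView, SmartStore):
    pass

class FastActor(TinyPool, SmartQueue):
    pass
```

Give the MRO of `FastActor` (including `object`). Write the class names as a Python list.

[FastActor, TinyPool, LocalView, SafeEvent, SmartQueue, SmartStore, RemoteActor, AsyncCache, object]

L[FastActor] = FastActor + merge(L[TinyPool], L[SmartQueue], [TinyPool SmartQueue])
  take TinyPool:  [TinyPool LocalView SafeEvent SmartStore RemoteActor AsyncCache object] + [SmartQueue SmartStore RemoteActor AsyncCache object] + [TinyPool SmartQueue]
  take LocalView:  [LocalView SafeEvent SmartStore RemoteActor AsyncCache object] + [SmartQueue SmartStore RemoteActor AsyncCache object] + [SmartQueue]
  take SafeEvent:  [SafeEvent SmartStore RemoteActor AsyncCache object] + [SmartQueue SmartStore RemoteActor AsyncCache object] + [SmartQueue]
  take SmartQueue:  [SmartStore RemoteActor AsyncCache object] + [SmartQueue SmartStore RemoteActor AsyncCache object] + [SmartQueue]
  take SmartStore:  [SmartStore RemoteActor AsyncCache object] + [SmartStore RemoteActor AsyncCache object]
  take RemoteActor:  [RemoteActor AsyncCache object] + [RemoteActor AsyncCache object]
  take AsyncCache:  [AsyncCache object] + [AsyncCache object]
  take object:  [object] + [object]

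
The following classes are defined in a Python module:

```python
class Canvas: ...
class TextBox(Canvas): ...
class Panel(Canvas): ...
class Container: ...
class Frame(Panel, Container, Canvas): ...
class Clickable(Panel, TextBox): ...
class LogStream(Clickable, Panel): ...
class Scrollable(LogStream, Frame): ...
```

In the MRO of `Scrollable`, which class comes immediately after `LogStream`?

L[Scrollable] = Scrollable + merge(L[LogStream], L[Frame], [LogStream Frame])
  take LogStream:  [LogStream Clickable Panel TextBox Canvas object] + [Frame Panel Container Canvas object] + [LogStream Frame]
  take Clickable:  [Clickable Panel TextBox Canvas object] + [Frame Panel Container Canvas object] + [Frame]
  take Frame:  [Panel TextBox Canvas object] + [Frame Panel Container Canvas object] + [Frame]
  take Panel:  [Panel TextBox Canvas object] + [Panel Container Canvas object]
  take TextBox:  [TextBox Canvas object] + [Container Canvas object]
  take Container:  [Canvas object] + [Container Canvas object]
  take Canvas:  [Canvas object] + [Canvas object]
  take object:  [object] + [object]
MRO: Scrollable LogStream Clickable Frame Panel TextBox Container Canvas object
LogStream is at position 1; next is Clickable.

Clickable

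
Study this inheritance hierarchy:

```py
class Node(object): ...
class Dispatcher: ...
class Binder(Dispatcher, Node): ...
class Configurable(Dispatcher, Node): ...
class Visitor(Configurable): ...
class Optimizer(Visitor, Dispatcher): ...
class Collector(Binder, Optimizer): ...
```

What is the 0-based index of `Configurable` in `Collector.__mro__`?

L[Collector] = Collector + merge(L[Binder], L[Optimizer], [Binder Optimizer])
  take Binder:  [Binder Dispatcher Node object] + [Optimizer Visitor Configurable Dispatcher Node object] + [Binder Optimizer]
  take Optimizer:  [Dispatcher Node object] + [Optimizer Visitor Configurable Dispatcher Node object] + [Optimizer]
  take Visitor:  [Dispatcher Node object] + [Visitor Configurable Dispatcher Node object]
  take Configurable:  [Dispatcher Node object] + [Configurable Dispatcher Node object]
  take Dispatcher:  [Dispatcher Node object] + [Dispatcher Node object]
  take Node:  [Node object] + [Node object]
  take object:  [object] + [object]
MRO: Collector Binder Optimizer Visitor Configurable Dispatcher Node object
Configurable sits at index 4.

4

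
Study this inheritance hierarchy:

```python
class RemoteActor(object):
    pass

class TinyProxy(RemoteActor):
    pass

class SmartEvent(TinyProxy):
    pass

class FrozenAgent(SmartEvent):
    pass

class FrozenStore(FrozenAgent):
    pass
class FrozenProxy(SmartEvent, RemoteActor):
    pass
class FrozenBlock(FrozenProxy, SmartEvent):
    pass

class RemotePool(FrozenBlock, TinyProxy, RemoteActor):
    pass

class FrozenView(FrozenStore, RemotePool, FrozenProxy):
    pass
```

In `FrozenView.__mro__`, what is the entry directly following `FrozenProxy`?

SmartEvent

L[FrozenView] = FrozenView + merge(L[FrozenStore], L[RemotePool], L[FrozenProxy], [FrozenStore RemotePool FrozenProxy])
  take FrozenStore:  [FrozenStore FrozenAgent SmartEvent TinyProxy RemoteActor object] + [RemotePool FrozenBlock FrozenProxy SmartEvent TinyProxy RemoteActor object] + [FrozenProxy SmartEvent TinyProxy RemoteActor object] + [FrozenStore RemotePool FrozenProxy]
  take FrozenAgent:  [FrozenAgent SmartEvent TinyProxy RemoteActor object] + [RemotePool FrozenBlock FrozenProxy SmartEvent TinyProxy RemoteActor object] + [FrozenProxy SmartEvent TinyProxy RemoteActor object] + [RemotePool FrozenProxy]
  take RemotePool:  [SmartEvent TinyProxy RemoteActor object] + [RemotePool FrozenBlock FrozenProxy SmartEvent TinyProxy RemoteActor object] + [FrozenProxy SmartEvent TinyProxy RemoteActor object] + [RemotePool FrozenProxy]
  take FrozenBlock:  [SmartEvent TinyProxy RemoteActor object] + [FrozenBlock FrozenProxy SmartEvent TinyProxy RemoteActor object] + [FrozenProxy SmartEvent TinyProxy RemoteActor object] + [FrozenProxy]
  take FrozenProxy:  [SmartEvent TinyProxy RemoteActor object] + [FrozenProxy SmartEvent TinyProxy RemoteActor object] + [FrozenProxy SmartEvent TinyProxy RemoteActor object] + [FrozenProxy]
  take SmartEvent:  [SmartEvent TinyProxy RemoteActor object] + [SmartEvent TinyProxy RemoteActor object] + [SmartEvent TinyProxy RemoteActor object]
  take TinyProxy:  [TinyProxy RemoteActor object] + [TinyProxy RemoteActor object] + [TinyProxy RemoteActor object]
  take RemoteActor:  [RemoteActor object] + [RemoteActor object] + [RemoteActor object]
  take object:  [object] + [object] + [object]
MRO: FrozenView FrozenStore FrozenAgent RemotePool FrozenBlock FrozenProxy SmartEvent TinyProxy RemoteActor object
FrozenProxy is at position 5; next is SmartEvent.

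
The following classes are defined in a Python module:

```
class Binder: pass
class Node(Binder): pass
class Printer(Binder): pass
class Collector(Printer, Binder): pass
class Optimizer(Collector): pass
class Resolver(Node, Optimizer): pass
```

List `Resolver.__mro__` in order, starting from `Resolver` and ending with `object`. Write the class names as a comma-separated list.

Resolver, Node, Optimizer, Collector, Printer, Binder, object

L[Resolver] = Resolver + merge(L[Node], L[Optimizer], [Node Optimizer])
  take Node:  [Node Binder object] + [Optimizer Collector Printer Binder object] + [Node Optimizer]
  take Optimizer:  [Binder object] + [Optimizer Collector Printer Binder object] + [Optimizer]
  take Collector:  [Binder object] + [Collector Printer Binder object]
  take Printer:  [Binder object] + [Printer Binder object]
  take Binder:  [Binder object] + [Binder object]
  take object:  [object] + [object]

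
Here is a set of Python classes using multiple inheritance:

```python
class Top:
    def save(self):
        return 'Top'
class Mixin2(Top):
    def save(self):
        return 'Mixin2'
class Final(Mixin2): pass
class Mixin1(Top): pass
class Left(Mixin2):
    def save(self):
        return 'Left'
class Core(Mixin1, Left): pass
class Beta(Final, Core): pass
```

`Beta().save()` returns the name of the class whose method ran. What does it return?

L[Beta] = Beta + merge(L[Final], L[Core], [Final Core])
  take Final:  [Final Mixin2 Top object] + [Core Mixin1 Left Mixin2 Top object] + [Final Core]
  take Core:  [Mixin2 Top object] + [Core Mixin1 Left Mixin2 Top object] + [Core]
  take Mixin1:  [Mixin2 Top object] + [Mixin1 Left Mixin2 Top object]
  take Left:  [Mixin2 Top object] + [Left Mixin2 Top object]
  take Mixin2:  [Mixin2 Top object] + [Mixin2 Top object]
  take Top:  [Top object] + [Top object]
  take object:  [object] + [object]
MRO: Beta Final Core Mixin1 Left Mixin2 Top object
save is defined in: Left, Mixin2, Top. First along the MRO is Left.

Left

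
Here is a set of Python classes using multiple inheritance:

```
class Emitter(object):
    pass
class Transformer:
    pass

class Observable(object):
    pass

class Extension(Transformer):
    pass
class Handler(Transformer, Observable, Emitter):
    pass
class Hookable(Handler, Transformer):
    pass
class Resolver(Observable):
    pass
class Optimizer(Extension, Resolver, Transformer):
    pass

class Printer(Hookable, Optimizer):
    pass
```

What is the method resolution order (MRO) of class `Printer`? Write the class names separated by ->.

L[Printer] = Printer + merge(L[Hookable], L[Optimizer], [Hookable Optimizer])
  take Hookable:  [Hookable Handler Transformer Observable Emitter object] + [Optimizer Extension Resolver Transformer Observable object] + [Hookable Optimizer]
  take Handler:  [Handler Transformer Observable Emitter object] + [Optimizer Extension Resolver Transformer Observable object] + [Optimizer]
  take Optimizer:  [Transformer Observable Emitter object] + [Optimizer Extension Resolver Transformer Observable object] + [Optimizer]
  take Extension:  [Transformer Observable Emitter object] + [Extension Resolver Transformer Observable object]
  take Resolver:  [Transformer Observable Emitter object] + [Resolver Transformer Observable object]
  take Transformer:  [Transformer Observable Emitter object] + [Transformer Observable object]
  take Observable:  [Observable Emitter object] + [Observable object]
  take Emitter:  [Emitter object] + [object]
  take object:  [object] + [object]

Printer -> Hookable -> Handler -> Optimizer -> Extension -> Resolver -> Transformer -> Observable -> Emitter -> object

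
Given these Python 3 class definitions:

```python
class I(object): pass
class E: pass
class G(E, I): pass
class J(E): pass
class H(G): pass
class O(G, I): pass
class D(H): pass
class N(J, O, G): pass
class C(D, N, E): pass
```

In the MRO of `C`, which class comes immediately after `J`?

O

L[C] = C + merge(L[D], L[N], L[E], [D N E])
  take D:  [D H G E I object] + [N J O G E I object] + [E object] + [D N E]
  take H:  [H G E I object] + [N J O G E I object] + [E object] + [N E]
  take N:  [G E I object] + [N J O G E I object] + [E object] + [N E]
  take J:  [G E I object] + [J O G E I object] + [E object] + [E]
  take O:  [G E I object] + [O G E I object] + [E object] + [E]
  take G:  [G E I object] + [G E I object] + [E object] + [E]
  take E:  [E I object] + [E I object] + [E object] + [E]
  take I:  [I object] + [I object] + [object]
  take object:  [object] + [object] + [object]
MRO: C D H N J O G E I object
J is at position 4; next is O.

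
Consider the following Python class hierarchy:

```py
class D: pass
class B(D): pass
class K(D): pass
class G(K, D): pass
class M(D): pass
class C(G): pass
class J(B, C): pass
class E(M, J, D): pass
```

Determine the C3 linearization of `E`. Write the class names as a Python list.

[E, M, J, B, C, G, K, D, object]

L[E] = E + merge(L[M], L[J], L[D], [M J D])
  take M:  [M D object] + [J B C G K D object] + [D object] + [M J D]
  take J:  [D object] + [J B C G K D object] + [D object] + [J D]
  take B:  [D object] + [B C G K D object] + [D object] + [D]
  take C:  [D object] + [C G K D object] + [D object] + [D]
  take G:  [D object] + [G K D object] + [D object] + [D]
  take K:  [D object] + [K D object] + [D object] + [D]
  take D:  [D object] + [D object] + [D object] + [D]
  take object:  [object] + [object] + [object]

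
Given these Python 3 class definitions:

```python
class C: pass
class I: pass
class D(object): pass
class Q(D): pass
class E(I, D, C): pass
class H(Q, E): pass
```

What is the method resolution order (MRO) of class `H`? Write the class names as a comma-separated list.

H, Q, E, I, D, C, object

L[H] = H + merge(L[Q], L[E], [Q E])
  take Q:  [Q D object] + [E I D C object] + [Q E]
  take E:  [D object] + [E I D C object] + [E]
  take I:  [D object] + [I D C object]
  take D:  [D object] + [D C object]
  take C:  [object] + [C object]
  take object:  [object] + [object]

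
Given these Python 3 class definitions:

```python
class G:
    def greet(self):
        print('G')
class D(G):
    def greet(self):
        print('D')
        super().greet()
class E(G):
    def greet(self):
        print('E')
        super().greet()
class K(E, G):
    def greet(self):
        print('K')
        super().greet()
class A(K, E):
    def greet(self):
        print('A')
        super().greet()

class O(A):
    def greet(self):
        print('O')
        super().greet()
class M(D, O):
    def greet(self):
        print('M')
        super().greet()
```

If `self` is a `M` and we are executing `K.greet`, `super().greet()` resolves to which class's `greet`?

E

L[M] = M + merge(L[D], L[O], [D O])
  take D:  [D G object] + [O A K E G object] + [D O]
  take O:  [G object] + [O A K E G object] + [O]
  take A:  [G object] + [A K E G object]
  take K:  [G object] + [K E G object]
  take E:  [G object] + [E G object]
  take G:  [G object] + [G object]
  take object:  [object] + [object]
MRO: M D O A K E G object
super() in K.greet on a M instance goes to the class after K in M's MRO: E.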